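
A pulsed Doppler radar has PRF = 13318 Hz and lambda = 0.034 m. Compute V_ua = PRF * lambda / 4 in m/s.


V_ua = 13318 * 0.034 / 4 = 113.2 m/s

113.2 m/s


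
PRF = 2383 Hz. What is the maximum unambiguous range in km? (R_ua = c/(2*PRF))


R_ua = 3e8 / (2 * 2383) = 62945.9 m = 62.9 km

62.9 km


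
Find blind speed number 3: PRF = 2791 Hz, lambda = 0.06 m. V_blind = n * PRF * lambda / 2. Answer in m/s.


V_blind = 3 * 2791 * 0.06 / 2 = 251.2 m/s

251.2 m/s


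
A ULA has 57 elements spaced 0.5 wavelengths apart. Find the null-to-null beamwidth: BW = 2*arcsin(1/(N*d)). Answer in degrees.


1/(N*d) = 1/(57*0.5) = 0.035088
BW = 2*arcsin(0.035088) = 4.0 degrees

4.0 degrees


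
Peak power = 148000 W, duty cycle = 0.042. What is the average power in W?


P_avg = 148000 * 0.042 = 6216.0 W

6216.0 W


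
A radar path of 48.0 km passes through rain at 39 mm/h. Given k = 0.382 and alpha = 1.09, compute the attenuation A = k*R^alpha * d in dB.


gamma = 0.382 * 39^1.09 = 20.716853 dB/km
A = 20.716853 * 48.0 = 994.41 dB

994.41 dB


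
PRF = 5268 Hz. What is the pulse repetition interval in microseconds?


PRI = 1/5268 = 0.0001898254 s = 189.8 us

189.8 us


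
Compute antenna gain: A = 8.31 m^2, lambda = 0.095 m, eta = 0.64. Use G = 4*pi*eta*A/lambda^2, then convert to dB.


G_linear = 4*pi*0.64*8.31/0.095^2 = 7405.32
G_dB = 10*log10(7405.32) = 38.7 dB

38.7 dB


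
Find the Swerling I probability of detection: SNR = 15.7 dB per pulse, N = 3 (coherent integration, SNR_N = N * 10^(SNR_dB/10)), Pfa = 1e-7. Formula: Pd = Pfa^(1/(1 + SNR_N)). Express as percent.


SNR_lin = 10^(15.7/10) = 37.15352
SNR_N = 3 * 37.15352 = 111.46056
1/(1 + SNR_N) = 1/112.46056 = 0.008892
Pd = (1e-7)^0.008892 = 0.86647
Pd = 86.6%

86.6%


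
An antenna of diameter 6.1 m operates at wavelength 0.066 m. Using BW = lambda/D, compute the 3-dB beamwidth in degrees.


BW_rad = 0.066 / 6.1 = 0.01082
BW_deg = 0.62 degrees

0.62 degrees


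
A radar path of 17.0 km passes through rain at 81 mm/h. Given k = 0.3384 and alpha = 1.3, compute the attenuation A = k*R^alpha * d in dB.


gamma = 0.3384 * 81^1.3 = 102.43795 dB/km
A = 102.43795 * 17.0 = 1741.45 dB

1741.45 dB


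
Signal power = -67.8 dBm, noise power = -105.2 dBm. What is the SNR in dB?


SNR = -67.8 - (-105.2) = 37.4 dB

37.4 dB


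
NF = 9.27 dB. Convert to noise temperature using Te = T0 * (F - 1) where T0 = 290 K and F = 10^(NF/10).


NF_lin = 10^(9.27/10) = 8.452788
Te = 290 * (8.452788 - 1) = 2161.3 K

2161.3 K


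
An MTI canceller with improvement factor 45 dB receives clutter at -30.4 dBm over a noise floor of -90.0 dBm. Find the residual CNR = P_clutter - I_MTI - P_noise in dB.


CNR = -30.4 - 45 - (-90.0) = 14.6 dB

14.6 dB


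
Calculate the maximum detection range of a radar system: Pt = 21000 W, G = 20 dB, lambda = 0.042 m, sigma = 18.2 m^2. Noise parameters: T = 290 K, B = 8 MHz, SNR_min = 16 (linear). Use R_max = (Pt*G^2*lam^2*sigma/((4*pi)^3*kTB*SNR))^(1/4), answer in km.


G_lin = 10^(20/10) = 100.0
R^4 = 21000 * 100.0^2 * 0.042^2 * 18.2 / ((4*pi)^3 * 1.38e-23 * 290 * 8000000.0 * 16)
R^4 = 6.63243e15 m^4
R_max = (6.63243e15)^(1/4) = 9024.4 m = 9.0 km

9.0 km


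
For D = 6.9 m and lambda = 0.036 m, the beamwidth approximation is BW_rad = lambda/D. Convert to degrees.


BW_rad = 0.036 / 6.9 = 0.005217
BW_deg = 0.3 degrees

0.3 degrees


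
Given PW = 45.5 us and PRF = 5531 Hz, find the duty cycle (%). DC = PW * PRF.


DC = 45.5e-6 * 5531 * 100 = 25.17%

25.17%


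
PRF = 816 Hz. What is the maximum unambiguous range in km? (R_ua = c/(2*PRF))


R_ua = 3e8 / (2 * 816) = 183823.5 m = 183.8 km

183.8 km


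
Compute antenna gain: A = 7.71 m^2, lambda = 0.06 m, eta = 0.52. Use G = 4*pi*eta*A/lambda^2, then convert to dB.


G_linear = 4*pi*0.52*7.71/0.06^2 = 13994.75
G_dB = 10*log10(13994.75) = 41.5 dB

41.5 dB


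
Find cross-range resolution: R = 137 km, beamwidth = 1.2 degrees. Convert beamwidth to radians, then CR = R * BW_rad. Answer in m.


BW_rad = 0.020943951
CR = 137000 * 0.020943951 = 2869.3 m

2869.3 m


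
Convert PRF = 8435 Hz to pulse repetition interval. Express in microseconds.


PRI = 1/8435 = 0.0001185536 s = 118.6 us

118.6 us


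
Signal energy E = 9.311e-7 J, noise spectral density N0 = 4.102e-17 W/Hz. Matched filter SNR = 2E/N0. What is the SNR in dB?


SNR_lin = 2 * 9.311e-7 / 4.102e-17 = 4.54e10
SNR_dB = 10*log10(4.54e10) = 106.6 dB

106.6 dB


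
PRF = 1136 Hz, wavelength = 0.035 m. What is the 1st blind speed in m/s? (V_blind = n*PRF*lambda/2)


V_blind = 1 * 1136 * 0.035 / 2 = 19.9 m/s

19.9 m/s


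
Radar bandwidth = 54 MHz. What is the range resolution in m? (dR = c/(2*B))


dR = 3e8 / (2 * 54000000.0) = 2.78 m

2.78 m


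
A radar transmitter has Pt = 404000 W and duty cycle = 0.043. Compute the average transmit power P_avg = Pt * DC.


P_avg = 404000 * 0.043 = 17372.0 W

17372.0 W


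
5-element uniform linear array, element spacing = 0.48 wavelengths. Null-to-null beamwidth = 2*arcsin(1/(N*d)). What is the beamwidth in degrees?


1/(N*d) = 1/(5*0.48) = 0.416667
BW = 2*arcsin(0.416667) = 49.2 degrees

49.2 degrees


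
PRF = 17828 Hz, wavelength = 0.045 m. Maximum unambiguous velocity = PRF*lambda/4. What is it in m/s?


V_ua = 17828 * 0.045 / 4 = 200.6 m/s

200.6 m/s


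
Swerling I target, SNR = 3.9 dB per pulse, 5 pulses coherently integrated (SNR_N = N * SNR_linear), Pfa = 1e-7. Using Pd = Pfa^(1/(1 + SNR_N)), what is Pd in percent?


SNR_lin = 10^(3.9/10) = 2.45471
SNR_N = 5 * 2.45471 = 12.27355
1/(1 + SNR_N) = 1/13.27355 = 0.0753378
Pd = (1e-7)^0.0753378 = 0.29692
Pd = 29.7%

29.7%


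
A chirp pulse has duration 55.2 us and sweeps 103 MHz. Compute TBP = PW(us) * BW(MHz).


TBP = 55.2 * 103 = 5685.6

5685.6


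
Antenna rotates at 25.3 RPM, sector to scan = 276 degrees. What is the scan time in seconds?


t = 276 / (25.3 * 360) * 60 = 1.82 s

1.82 s


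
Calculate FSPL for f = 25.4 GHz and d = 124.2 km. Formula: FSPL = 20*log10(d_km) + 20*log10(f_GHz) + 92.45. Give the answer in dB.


20*log10(124.2) = 41.88
20*log10(25.4) = 28.1
FSPL = 162.4 dB

162.4 dB


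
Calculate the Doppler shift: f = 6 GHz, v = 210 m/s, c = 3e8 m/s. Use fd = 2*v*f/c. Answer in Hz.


fd = 2 * 210 * 6000000000.0 / 3e8 = 8400.0 Hz

8400.0 Hz


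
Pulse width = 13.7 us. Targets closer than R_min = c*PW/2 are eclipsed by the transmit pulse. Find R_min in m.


R_min = 3e8 * 13.7e-6 / 2 = 2055.0 m

2055.0 m


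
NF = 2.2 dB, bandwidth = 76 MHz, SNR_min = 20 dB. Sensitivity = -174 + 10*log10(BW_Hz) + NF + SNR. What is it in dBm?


10*log10(76000000.0) = 78.81
S = -174 + 78.81 + 2.2 + 20 = -73.0 dBm

-73.0 dBm


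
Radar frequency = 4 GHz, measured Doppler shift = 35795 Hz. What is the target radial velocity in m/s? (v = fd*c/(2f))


v = 35795 * 3e8 / (2 * 4000000000.0) = 1342.3 m/s

1342.3 m/s


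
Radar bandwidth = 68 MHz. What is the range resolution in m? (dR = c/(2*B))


dR = 3e8 / (2 * 68000000.0) = 2.21 m

2.21 m


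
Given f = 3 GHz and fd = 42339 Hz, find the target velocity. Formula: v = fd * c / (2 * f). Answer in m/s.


v = 42339 * 3e8 / (2 * 3000000000.0) = 2117.0 m/s

2117.0 m/s


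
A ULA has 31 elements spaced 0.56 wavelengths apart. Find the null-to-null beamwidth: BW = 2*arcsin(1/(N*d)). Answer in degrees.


1/(N*d) = 1/(31*0.56) = 0.057604
BW = 2*arcsin(0.057604) = 6.6 degrees

6.6 degrees


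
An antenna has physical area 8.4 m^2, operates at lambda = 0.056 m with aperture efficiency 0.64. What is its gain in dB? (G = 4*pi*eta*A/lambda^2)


G_linear = 4*pi*0.64*8.4/0.056^2 = 21542.35
G_dB = 10*log10(21542.35) = 43.3 dB

43.3 dB


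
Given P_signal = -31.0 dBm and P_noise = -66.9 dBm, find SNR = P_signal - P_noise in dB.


SNR = -31.0 - (-66.9) = 35.9 dB

35.9 dB


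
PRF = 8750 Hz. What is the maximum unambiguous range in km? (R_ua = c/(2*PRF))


R_ua = 3e8 / (2 * 8750) = 17142.9 m = 17.1 km

17.1 km


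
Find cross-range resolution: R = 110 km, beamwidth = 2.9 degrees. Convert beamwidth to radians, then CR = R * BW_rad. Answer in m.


BW_rad = 0.050614548
CR = 110000 * 0.050614548 = 5567.6 m

5567.6 m


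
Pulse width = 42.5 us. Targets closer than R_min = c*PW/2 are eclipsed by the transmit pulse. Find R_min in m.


R_min = 3e8 * 42.5e-6 / 2 = 6375.0 m

6375.0 m


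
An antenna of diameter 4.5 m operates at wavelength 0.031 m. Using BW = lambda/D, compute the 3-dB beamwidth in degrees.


BW_rad = 0.031 / 4.5 = 0.006889
BW_deg = 0.39 degrees

0.39 degrees


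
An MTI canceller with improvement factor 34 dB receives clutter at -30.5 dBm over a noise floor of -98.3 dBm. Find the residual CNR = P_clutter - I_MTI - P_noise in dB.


CNR = -30.5 - 34 - (-98.3) = 33.8 dB

33.8 dB


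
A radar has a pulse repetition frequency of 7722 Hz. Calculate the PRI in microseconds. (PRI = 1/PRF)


PRI = 1/7722 = 0.0001295001 s = 129.5 us

129.5 us


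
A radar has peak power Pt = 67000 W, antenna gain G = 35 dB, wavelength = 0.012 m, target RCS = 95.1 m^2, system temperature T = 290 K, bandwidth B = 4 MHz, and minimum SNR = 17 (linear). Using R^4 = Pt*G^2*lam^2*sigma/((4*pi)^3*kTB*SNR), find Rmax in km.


G_lin = 10^(35/10) = 3162.27766
R^4 = 67000 * 3162.27766^2 * 0.012^2 * 95.1 / ((4*pi)^3 * 1.38e-23 * 290 * 4000000.0 * 17)
R^4 = 1.69903e19 m^4
R_max = (1.69903e19)^(1/4) = 64202.3 m = 64.2 km

64.2 km


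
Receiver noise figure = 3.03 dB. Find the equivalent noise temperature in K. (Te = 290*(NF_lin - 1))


NF_lin = 10^(3.03/10) = 2.009093
Te = 290 * (2.009093 - 1) = 292.6 K

292.6 K


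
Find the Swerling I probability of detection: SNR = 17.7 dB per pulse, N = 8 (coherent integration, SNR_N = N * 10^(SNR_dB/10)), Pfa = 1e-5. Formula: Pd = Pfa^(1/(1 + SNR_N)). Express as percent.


SNR_lin = 10^(17.7/10) = 58.88437
SNR_N = 8 * 58.88437 = 471.07496
1/(1 + SNR_N) = 1/472.07496 = 0.0021183
Pd = (1e-5)^0.0021183 = 0.97591
Pd = 97.6%

97.6%


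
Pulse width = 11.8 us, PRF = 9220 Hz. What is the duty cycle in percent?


DC = 11.8e-6 * 9220 * 100 = 10.88%

10.88%


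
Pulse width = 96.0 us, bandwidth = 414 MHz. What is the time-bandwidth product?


TBP = 96.0 * 414 = 39744.0

39744.0


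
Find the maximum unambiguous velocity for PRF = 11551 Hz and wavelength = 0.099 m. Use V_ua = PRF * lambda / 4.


V_ua = 11551 * 0.099 / 4 = 285.9 m/s

285.9 m/s


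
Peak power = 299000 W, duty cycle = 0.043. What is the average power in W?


P_avg = 299000 * 0.043 = 12857.0 W

12857.0 W


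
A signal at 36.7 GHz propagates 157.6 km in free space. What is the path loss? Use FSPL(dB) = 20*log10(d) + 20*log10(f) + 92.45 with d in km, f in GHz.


20*log10(157.6) = 43.95
20*log10(36.7) = 31.29
FSPL = 167.7 dB

167.7 dB


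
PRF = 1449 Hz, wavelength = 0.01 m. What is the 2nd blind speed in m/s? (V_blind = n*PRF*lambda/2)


V_blind = 2 * 1449 * 0.01 / 2 = 14.5 m/s

14.5 m/s


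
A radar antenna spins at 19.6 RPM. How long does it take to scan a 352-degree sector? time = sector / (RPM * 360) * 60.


t = 352 / (19.6 * 360) * 60 = 2.99 s

2.99 s


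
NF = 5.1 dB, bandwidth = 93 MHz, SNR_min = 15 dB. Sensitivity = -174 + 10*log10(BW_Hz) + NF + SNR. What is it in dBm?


10*log10(93000000.0) = 79.68
S = -174 + 79.68 + 5.1 + 15 = -74.2 dBm

-74.2 dBm


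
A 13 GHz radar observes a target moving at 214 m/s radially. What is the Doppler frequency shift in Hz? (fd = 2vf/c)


fd = 2 * 214 * 13000000000.0 / 3e8 = 18546.7 Hz

18546.7 Hz


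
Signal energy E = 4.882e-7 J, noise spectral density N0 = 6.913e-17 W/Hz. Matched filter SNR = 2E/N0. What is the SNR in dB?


SNR_lin = 2 * 4.882e-7 / 6.913e-17 = 1.412e10
SNR_dB = 10*log10(1.412e10) = 101.5 dB

101.5 dB


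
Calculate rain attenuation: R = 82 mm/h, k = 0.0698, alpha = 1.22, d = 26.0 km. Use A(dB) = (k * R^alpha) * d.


gamma = 0.0698 * 82^1.22 = 15.090663 dB/km
A = 15.090663 * 26.0 = 392.36 dB

392.36 dB


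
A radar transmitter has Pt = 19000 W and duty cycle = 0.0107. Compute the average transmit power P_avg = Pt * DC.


P_avg = 19000 * 0.0107 = 203.3 W

203.3 W


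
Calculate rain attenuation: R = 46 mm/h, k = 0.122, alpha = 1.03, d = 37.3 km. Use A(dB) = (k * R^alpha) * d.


gamma = 0.122 * 46^1.03 = 6.295068 dB/km
A = 6.295068 * 37.3 = 234.81 dB

234.81 dB


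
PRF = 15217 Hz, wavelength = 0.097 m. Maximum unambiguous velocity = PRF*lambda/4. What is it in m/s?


V_ua = 15217 * 0.097 / 4 = 369.0 m/s

369.0 m/s


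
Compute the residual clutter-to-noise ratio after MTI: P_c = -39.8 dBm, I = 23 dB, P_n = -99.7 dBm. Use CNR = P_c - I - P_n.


CNR = -39.8 - 23 - (-99.7) = 36.9 dB

36.9 dB


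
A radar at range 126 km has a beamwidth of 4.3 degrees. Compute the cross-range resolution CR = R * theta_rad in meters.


BW_rad = 0.075049158
CR = 126000 * 0.075049158 = 9456.2 m

9456.2 m


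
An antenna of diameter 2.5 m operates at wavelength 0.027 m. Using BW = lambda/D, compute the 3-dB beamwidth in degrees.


BW_rad = 0.027 / 2.5 = 0.0108
BW_deg = 0.62 degrees

0.62 degrees


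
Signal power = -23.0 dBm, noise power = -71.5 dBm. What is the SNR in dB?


SNR = -23.0 - (-71.5) = 48.5 dB

48.5 dB


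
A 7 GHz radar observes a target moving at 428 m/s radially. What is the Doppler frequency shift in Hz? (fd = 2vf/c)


fd = 2 * 428 * 7000000000.0 / 3e8 = 19973.3 Hz

19973.3 Hz


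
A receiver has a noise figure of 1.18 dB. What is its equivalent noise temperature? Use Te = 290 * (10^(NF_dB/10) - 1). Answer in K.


NF_lin = 10^(1.18/10) = 1.3122
Te = 290 * (1.3122 - 1) = 90.5 K

90.5 K


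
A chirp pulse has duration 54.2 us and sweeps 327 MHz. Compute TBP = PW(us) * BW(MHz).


TBP = 54.2 * 327 = 17723.4

17723.4


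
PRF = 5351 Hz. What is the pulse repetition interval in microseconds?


PRI = 1/5351 = 0.000186881 s = 186.9 us

186.9 us


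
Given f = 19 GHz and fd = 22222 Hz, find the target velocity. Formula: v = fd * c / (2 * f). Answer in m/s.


v = 22222 * 3e8 / (2 * 19000000000.0) = 175.4 m/s

175.4 m/s


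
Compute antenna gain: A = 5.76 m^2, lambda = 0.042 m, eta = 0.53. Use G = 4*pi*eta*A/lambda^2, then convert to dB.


G_linear = 4*pi*0.53*5.76/0.042^2 = 21747.51
G_dB = 10*log10(21747.51) = 43.4 dB

43.4 dB


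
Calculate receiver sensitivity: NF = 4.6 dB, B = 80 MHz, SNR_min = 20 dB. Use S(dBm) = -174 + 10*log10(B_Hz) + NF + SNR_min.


10*log10(80000000.0) = 79.03
S = -174 + 79.03 + 4.6 + 20 = -70.4 dBm

-70.4 dBm


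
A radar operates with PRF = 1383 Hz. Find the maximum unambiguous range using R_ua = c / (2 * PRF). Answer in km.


R_ua = 3e8 / (2 * 1383) = 108459.9 m = 108.5 km

108.5 km


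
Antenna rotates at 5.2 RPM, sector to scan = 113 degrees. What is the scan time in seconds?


t = 113 / (5.2 * 360) * 60 = 3.62 s

3.62 s


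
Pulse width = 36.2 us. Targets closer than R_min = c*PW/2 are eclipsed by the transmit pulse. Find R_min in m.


R_min = 3e8 * 36.2e-6 / 2 = 5430.0 m

5430.0 m


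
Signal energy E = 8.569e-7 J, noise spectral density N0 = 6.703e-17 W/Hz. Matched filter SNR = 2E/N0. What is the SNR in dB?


SNR_lin = 2 * 8.569e-7 / 6.703e-17 = 2.557e10
SNR_dB = 10*log10(2.557e10) = 104.1 dB

104.1 dB


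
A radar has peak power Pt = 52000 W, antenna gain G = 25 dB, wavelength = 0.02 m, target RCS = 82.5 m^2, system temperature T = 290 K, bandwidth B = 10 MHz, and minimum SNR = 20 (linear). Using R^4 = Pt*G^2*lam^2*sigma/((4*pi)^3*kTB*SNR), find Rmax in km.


G_lin = 10^(25/10) = 316.227766
R^4 = 52000 * 316.227766^2 * 0.02^2 * 82.5 / ((4*pi)^3 * 1.38e-23 * 290 * 10000000.0 * 20)
R^4 = 1.08039e17 m^4
R_max = (1.08039e17)^(1/4) = 18129.9 m = 18.1 km

18.1 km


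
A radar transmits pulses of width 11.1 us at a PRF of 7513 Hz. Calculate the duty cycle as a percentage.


DC = 11.1e-6 * 7513 * 100 = 8.34%

8.34%


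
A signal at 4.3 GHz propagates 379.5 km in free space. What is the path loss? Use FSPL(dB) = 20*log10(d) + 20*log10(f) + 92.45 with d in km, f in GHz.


20*log10(379.5) = 51.58
20*log10(4.3) = 12.67
FSPL = 156.7 dB

156.7 dB


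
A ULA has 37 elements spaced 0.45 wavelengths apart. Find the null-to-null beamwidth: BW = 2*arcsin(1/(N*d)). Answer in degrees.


1/(N*d) = 1/(37*0.45) = 0.06006
BW = 2*arcsin(0.06006) = 6.9 degrees

6.9 degrees


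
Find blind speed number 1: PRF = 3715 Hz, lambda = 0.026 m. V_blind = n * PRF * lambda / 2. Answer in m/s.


V_blind = 1 * 3715 * 0.026 / 2 = 48.3 m/s

48.3 m/s


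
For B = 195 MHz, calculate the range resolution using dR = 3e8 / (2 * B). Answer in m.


dR = 3e8 / (2 * 195000000.0) = 0.77 m

0.77 m


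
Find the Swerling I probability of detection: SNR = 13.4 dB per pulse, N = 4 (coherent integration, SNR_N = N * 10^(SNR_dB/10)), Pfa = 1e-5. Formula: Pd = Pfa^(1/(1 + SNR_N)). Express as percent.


SNR_lin = 10^(13.4/10) = 21.87762
SNR_N = 4 * 21.87762 = 87.51048
1/(1 + SNR_N) = 1/88.51048 = 0.0112981
Pd = (1e-5)^0.0112981 = 0.87803
Pd = 87.8%

87.8%


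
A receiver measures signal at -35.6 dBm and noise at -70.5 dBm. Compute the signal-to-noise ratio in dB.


SNR = -35.6 - (-70.5) = 34.9 dB

34.9 dB


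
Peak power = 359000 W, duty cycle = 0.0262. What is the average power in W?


P_avg = 359000 * 0.0262 = 9405.8 W

9405.8 W


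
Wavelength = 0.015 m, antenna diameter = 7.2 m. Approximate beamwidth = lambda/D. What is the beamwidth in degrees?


BW_rad = 0.015 / 7.2 = 0.002083
BW_deg = 0.12 degrees

0.12 degrees


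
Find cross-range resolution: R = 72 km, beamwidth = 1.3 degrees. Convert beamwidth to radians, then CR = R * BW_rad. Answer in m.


BW_rad = 0.02268928
CR = 72000 * 0.02268928 = 1633.6 m

1633.6 m


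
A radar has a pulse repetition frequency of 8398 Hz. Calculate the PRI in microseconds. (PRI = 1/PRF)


PRI = 1/8398 = 0.000119076 s = 119.1 us

119.1 us


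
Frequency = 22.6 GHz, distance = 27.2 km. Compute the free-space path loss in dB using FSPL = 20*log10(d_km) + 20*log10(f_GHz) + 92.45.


20*log10(27.2) = 28.69
20*log10(22.6) = 27.08
FSPL = 148.2 dB

148.2 dB


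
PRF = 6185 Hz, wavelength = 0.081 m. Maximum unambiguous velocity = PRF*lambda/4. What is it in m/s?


V_ua = 6185 * 0.081 / 4 = 125.2 m/s

125.2 m/s


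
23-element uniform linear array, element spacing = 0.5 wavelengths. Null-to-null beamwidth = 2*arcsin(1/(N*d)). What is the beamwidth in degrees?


1/(N*d) = 1/(23*0.5) = 0.086957
BW = 2*arcsin(0.086957) = 10.0 degrees

10.0 degrees


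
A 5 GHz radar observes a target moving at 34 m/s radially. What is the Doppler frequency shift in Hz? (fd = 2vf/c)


fd = 2 * 34 * 5000000000.0 / 3e8 = 1133.3 Hz

1133.3 Hz


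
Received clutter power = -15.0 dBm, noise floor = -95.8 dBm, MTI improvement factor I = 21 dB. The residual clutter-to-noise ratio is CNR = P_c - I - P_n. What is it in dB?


CNR = -15.0 - 21 - (-95.8) = 59.8 dB

59.8 dB


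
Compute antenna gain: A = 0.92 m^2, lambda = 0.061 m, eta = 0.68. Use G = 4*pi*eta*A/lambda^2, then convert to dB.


G_linear = 4*pi*0.68*0.92/0.061^2 = 2112.74
G_dB = 10*log10(2112.74) = 33.2 dB

33.2 dB


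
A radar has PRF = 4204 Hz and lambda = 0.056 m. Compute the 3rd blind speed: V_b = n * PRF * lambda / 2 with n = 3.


V_blind = 3 * 4204 * 0.056 / 2 = 353.1 m/s

353.1 m/s


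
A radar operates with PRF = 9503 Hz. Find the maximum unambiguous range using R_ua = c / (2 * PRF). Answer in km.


R_ua = 3e8 / (2 * 9503) = 15784.5 m = 15.8 km

15.8 km


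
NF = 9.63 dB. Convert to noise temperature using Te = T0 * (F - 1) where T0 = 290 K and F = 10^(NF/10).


NF_lin = 10^(9.63/10) = 9.183326
Te = 290 * (9.183326 - 1) = 2373.2 K

2373.2 K


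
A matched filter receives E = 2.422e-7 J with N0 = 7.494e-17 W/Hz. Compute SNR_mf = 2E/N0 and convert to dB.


SNR_lin = 2 * 2.422e-7 / 7.494e-17 = 6.464e9
SNR_dB = 10*log10(6.464e9) = 98.1 dB

98.1 dB


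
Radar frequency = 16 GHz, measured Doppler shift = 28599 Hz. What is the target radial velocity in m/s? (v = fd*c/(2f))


v = 28599 * 3e8 / (2 * 16000000000.0) = 268.1 m/s

268.1 m/s


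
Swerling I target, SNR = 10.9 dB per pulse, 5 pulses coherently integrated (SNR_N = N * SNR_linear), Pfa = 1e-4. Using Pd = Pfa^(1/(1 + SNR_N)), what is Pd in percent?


SNR_lin = 10^(10.9/10) = 12.30269
SNR_N = 5 * 12.30269 = 61.51345
1/(1 + SNR_N) = 1/62.51345 = 0.0159966
Pd = (1e-4)^0.0159966 = 0.86301
Pd = 86.3%

86.3%


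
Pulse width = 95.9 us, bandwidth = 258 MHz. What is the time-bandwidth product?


TBP = 95.9 * 258 = 24742.2

24742.2


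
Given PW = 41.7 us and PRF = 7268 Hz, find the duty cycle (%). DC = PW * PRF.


DC = 41.7e-6 * 7268 * 100 = 30.31%

30.31%


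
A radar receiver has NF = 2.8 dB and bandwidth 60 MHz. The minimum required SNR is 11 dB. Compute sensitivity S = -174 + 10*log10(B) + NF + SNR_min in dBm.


10*log10(60000000.0) = 77.78
S = -174 + 77.78 + 2.8 + 11 = -82.4 dBm

-82.4 dBm


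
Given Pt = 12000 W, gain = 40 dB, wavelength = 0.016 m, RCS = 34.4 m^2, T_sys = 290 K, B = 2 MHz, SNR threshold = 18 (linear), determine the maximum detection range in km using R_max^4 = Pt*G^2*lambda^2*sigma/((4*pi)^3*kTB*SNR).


G_lin = 10^(40/10) = 10000.0
R^4 = 12000 * 10000.0^2 * 0.016^2 * 34.4 / ((4*pi)^3 * 1.38e-23 * 290 * 2000000.0 * 18)
R^4 = 3.69633e19 m^4
R_max = (3.69633e19)^(1/4) = 77972.7 m = 78.0 km

78.0 km


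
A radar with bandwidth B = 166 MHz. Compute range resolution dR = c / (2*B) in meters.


dR = 3e8 / (2 * 166000000.0) = 0.9 m

0.9 m


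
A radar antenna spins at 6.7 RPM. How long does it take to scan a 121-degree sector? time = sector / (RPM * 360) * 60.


t = 121 / (6.7 * 360) * 60 = 3.01 s

3.01 s


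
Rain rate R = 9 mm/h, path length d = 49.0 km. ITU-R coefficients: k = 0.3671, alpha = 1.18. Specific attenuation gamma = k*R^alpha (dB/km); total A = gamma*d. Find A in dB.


gamma = 0.3671 * 9^1.18 = 4.906712 dB/km
A = 4.906712 * 49.0 = 240.43 dB

240.43 dB


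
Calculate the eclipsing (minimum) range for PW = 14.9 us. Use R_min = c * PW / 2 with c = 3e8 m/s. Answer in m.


R_min = 3e8 * 14.9e-6 / 2 = 2235.0 m

2235.0 m


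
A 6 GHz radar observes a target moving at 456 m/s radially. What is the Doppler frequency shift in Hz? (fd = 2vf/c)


fd = 2 * 456 * 6000000000.0 / 3e8 = 18240.0 Hz

18240.0 Hz


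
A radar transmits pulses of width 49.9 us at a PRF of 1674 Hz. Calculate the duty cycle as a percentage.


DC = 49.9e-6 * 1674 * 100 = 8.35%

8.35%


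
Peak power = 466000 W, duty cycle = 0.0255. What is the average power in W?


P_avg = 466000 * 0.0255 = 11883.0 W

11883.0 W


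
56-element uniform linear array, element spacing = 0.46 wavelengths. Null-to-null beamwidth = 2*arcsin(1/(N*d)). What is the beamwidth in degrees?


1/(N*d) = 1/(56*0.46) = 0.03882
BW = 2*arcsin(0.03882) = 4.4 degrees

4.4 degrees


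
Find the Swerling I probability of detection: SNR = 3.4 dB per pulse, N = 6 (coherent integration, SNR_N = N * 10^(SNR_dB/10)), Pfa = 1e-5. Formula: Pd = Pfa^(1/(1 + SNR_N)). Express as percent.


SNR_lin = 10^(3.4/10) = 2.18776
SNR_N = 6 * 2.18776 = 13.12656
1/(1 + SNR_N) = 1/14.12656 = 0.0707886
Pd = (1e-5)^0.0707886 = 0.44265
Pd = 44.3%

44.3%


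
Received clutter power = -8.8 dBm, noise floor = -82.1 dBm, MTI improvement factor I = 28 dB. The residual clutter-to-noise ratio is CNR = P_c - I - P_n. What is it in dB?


CNR = -8.8 - 28 - (-82.1) = 45.3 dB

45.3 dB


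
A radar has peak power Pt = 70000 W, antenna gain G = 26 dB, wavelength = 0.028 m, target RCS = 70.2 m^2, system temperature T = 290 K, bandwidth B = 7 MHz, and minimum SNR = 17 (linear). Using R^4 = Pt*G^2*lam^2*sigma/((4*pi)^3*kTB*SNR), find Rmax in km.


G_lin = 10^(26/10) = 398.107171
R^4 = 70000 * 398.107171^2 * 0.028^2 * 70.2 / ((4*pi)^3 * 1.38e-23 * 290 * 7000000.0 * 17)
R^4 = 6.46097e17 m^4
R_max = (6.46097e17)^(1/4) = 28351.4 m = 28.4 km

28.4 km


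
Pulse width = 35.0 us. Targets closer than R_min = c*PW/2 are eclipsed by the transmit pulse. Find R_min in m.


R_min = 3e8 * 35.0e-6 / 2 = 5250.0 m

5250.0 m


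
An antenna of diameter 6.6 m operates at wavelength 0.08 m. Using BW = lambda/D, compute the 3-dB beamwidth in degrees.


BW_rad = 0.08 / 6.6 = 0.012121
BW_deg = 0.69 degrees

0.69 degrees


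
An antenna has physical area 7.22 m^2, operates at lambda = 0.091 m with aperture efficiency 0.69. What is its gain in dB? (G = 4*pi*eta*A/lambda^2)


G_linear = 4*pi*0.69*7.22/0.091^2 = 7559.85
G_dB = 10*log10(7559.85) = 38.8 dB

38.8 dB


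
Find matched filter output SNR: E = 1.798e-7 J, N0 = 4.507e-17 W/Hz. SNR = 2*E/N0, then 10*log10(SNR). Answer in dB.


SNR_lin = 2 * 1.798e-7 / 4.507e-17 = 7.979e9
SNR_dB = 10*log10(7.979e9) = 99.0 dB

99.0 dB


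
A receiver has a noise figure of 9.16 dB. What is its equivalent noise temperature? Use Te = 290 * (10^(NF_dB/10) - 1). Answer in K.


NF_lin = 10^(9.16/10) = 8.241381
Te = 290 * (8.241381 - 1) = 2100.0 K

2100.0 K


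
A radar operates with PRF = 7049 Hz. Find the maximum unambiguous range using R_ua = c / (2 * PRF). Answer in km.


R_ua = 3e8 / (2 * 7049) = 21279.6 m = 21.3 km

21.3 km


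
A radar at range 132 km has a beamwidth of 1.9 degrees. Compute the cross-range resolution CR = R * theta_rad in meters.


BW_rad = 0.033161256
CR = 132000 * 0.033161256 = 4377.3 m

4377.3 m


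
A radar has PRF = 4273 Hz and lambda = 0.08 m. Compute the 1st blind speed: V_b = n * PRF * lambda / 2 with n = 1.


V_blind = 1 * 4273 * 0.08 / 2 = 170.9 m/s

170.9 m/s


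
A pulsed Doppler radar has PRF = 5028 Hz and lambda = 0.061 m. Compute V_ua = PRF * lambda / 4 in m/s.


V_ua = 5028 * 0.061 / 4 = 76.7 m/s

76.7 m/s


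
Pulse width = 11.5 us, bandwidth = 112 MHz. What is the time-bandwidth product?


TBP = 11.5 * 112 = 1288.0

1288.0


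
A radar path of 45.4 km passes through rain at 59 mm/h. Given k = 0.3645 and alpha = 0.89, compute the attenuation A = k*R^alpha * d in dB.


gamma = 0.3645 * 59^0.89 = 13.732697 dB/km
A = 13.732697 * 45.4 = 623.46 dB

623.46 dB


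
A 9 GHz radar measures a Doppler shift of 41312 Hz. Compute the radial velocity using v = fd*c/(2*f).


v = 41312 * 3e8 / (2 * 9000000000.0) = 688.5 m/s

688.5 m/s


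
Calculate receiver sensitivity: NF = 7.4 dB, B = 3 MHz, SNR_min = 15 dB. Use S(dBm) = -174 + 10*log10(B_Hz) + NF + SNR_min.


10*log10(3000000.0) = 64.77
S = -174 + 64.77 + 7.4 + 15 = -86.8 dBm

-86.8 dBm


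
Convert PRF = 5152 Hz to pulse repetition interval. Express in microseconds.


PRI = 1/5152 = 0.0001940994 s = 194.1 us

194.1 us


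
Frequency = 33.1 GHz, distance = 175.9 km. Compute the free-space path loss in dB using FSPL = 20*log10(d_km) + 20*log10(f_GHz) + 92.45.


20*log10(175.9) = 44.91
20*log10(33.1) = 30.4
FSPL = 167.8 dB

167.8 dB


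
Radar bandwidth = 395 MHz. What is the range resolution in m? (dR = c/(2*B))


dR = 3e8 / (2 * 395000000.0) = 0.38 m

0.38 m


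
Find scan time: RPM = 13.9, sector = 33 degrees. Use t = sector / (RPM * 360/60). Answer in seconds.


t = 33 / (13.9 * 360) * 60 = 0.4 s

0.4 s


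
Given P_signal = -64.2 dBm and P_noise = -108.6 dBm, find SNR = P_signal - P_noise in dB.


SNR = -64.2 - (-108.6) = 44.4 dB

44.4 dB


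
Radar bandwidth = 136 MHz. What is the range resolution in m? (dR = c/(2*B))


dR = 3e8 / (2 * 136000000.0) = 1.1 m

1.1 m


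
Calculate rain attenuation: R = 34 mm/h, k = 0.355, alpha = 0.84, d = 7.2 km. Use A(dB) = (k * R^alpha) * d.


gamma = 0.355 * 34^0.84 = 6.865476 dB/km
A = 6.865476 * 7.2 = 49.43 dB

49.43 dB


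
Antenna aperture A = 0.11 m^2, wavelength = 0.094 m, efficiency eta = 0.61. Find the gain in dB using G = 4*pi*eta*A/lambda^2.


G_linear = 4*pi*0.61*0.11/0.094^2 = 95.43
G_dB = 10*log10(95.43) = 19.8 dB

19.8 dB


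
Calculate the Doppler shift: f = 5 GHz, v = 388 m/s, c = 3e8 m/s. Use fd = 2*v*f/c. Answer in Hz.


fd = 2 * 388 * 5000000000.0 / 3e8 = 12933.3 Hz

12933.3 Hz


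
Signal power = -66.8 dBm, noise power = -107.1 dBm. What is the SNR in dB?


SNR = -66.8 - (-107.1) = 40.3 dB

40.3 dB


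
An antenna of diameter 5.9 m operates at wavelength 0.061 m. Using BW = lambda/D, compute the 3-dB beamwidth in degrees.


BW_rad = 0.061 / 5.9 = 0.010339
BW_deg = 0.59 degrees

0.59 degrees


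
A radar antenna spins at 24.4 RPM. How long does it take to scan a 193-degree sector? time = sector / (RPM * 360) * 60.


t = 193 / (24.4 * 360) * 60 = 1.32 s

1.32 s


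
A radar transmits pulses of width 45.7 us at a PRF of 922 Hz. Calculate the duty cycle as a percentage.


DC = 45.7e-6 * 922 * 100 = 4.21%

4.21%


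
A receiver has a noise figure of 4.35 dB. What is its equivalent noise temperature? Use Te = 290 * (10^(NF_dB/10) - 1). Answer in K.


NF_lin = 10^(4.35/10) = 2.722701
Te = 290 * (2.722701 - 1) = 499.6 K

499.6 K


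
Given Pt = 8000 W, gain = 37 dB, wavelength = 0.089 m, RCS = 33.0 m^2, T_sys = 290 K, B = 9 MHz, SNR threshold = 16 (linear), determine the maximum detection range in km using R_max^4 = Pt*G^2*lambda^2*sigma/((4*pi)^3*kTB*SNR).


G_lin = 10^(37/10) = 5011.872336
R^4 = 8000 * 5011.872336^2 * 0.089^2 * 33.0 / ((4*pi)^3 * 1.38e-23 * 290 * 9000000.0 * 16)
R^4 = 4.59319e19 m^4
R_max = (4.59319e19)^(1/4) = 82324.4 m = 82.3 km

82.3 km


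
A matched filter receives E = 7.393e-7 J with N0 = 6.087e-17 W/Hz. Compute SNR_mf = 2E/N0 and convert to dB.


SNR_lin = 2 * 7.393e-7 / 6.087e-17 = 2.429e10
SNR_dB = 10*log10(2.429e10) = 103.9 dB

103.9 dB


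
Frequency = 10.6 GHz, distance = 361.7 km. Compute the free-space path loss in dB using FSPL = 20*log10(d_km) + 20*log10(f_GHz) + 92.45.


20*log10(361.7) = 51.17
20*log10(10.6) = 20.51
FSPL = 164.1 dB

164.1 dB


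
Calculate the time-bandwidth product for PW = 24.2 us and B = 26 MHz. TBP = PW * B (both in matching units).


TBP = 24.2 * 26 = 629.2

629.2


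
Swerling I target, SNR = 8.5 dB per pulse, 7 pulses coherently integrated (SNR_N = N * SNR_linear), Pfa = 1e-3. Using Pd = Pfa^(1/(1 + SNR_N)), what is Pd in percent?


SNR_lin = 10^(8.5/10) = 7.07946
SNR_N = 7 * 7.07946 = 49.55622
1/(1 + SNR_N) = 1/50.55622 = 0.01978
Pd = (1e-3)^0.01978 = 0.87229
Pd = 87.2%

87.2%


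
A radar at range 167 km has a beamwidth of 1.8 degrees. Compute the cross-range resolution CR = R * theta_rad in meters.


BW_rad = 0.031415927
CR = 167000 * 0.031415927 = 5246.5 m

5246.5 m


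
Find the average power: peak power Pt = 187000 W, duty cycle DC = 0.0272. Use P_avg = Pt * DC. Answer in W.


P_avg = 187000 * 0.0272 = 5086.4 W

5086.4 W


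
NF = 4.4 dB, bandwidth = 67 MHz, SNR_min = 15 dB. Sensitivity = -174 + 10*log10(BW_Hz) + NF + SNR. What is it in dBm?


10*log10(67000000.0) = 78.26
S = -174 + 78.26 + 4.4 + 15 = -76.3 dBm

-76.3 dBm


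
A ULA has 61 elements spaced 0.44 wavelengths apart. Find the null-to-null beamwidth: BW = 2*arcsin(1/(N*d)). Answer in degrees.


1/(N*d) = 1/(61*0.44) = 0.037258
BW = 2*arcsin(0.037258) = 4.3 degrees

4.3 degrees


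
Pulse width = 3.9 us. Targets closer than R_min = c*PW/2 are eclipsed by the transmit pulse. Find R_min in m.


R_min = 3e8 * 3.9e-6 / 2 = 585.0 m

585.0 m


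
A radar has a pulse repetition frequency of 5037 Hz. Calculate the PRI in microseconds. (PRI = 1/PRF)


PRI = 1/5037 = 0.0001985309 s = 198.5 us

198.5 us


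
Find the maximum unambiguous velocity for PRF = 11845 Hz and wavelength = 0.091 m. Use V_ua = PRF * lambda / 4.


V_ua = 11845 * 0.091 / 4 = 269.5 m/s

269.5 m/s


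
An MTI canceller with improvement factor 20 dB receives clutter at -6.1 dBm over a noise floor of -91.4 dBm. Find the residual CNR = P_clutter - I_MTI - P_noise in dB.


CNR = -6.1 - 20 - (-91.4) = 65.3 dB

65.3 dB


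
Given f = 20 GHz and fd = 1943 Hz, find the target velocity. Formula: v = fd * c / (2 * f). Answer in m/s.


v = 1943 * 3e8 / (2 * 20000000000.0) = 14.6 m/s

14.6 m/s


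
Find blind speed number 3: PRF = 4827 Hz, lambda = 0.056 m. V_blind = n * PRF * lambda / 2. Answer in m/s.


V_blind = 3 * 4827 * 0.056 / 2 = 405.5 m/s

405.5 m/s


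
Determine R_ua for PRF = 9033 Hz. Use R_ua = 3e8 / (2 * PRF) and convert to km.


R_ua = 3e8 / (2 * 9033) = 16605.8 m = 16.6 km

16.6 km


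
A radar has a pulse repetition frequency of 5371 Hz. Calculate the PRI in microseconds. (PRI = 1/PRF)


PRI = 1/5371 = 0.0001861851 s = 186.2 us

186.2 us


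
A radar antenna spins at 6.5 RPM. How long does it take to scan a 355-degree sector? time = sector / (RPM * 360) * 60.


t = 355 / (6.5 * 360) * 60 = 9.1 s

9.1 s


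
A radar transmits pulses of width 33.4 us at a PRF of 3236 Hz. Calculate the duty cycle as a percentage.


DC = 33.4e-6 * 3236 * 100 = 10.81%

10.81%


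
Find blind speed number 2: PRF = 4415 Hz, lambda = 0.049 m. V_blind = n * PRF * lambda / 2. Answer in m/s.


V_blind = 2 * 4415 * 0.049 / 2 = 216.3 m/s

216.3 m/s


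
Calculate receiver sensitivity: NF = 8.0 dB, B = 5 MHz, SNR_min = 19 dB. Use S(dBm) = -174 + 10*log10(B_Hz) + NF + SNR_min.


10*log10(5000000.0) = 66.99
S = -174 + 66.99 + 8.0 + 19 = -80.0 dBm

-80.0 dBm


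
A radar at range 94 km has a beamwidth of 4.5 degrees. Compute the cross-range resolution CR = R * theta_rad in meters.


BW_rad = 0.078539816
CR = 94000 * 0.078539816 = 7382.7 m

7382.7 m


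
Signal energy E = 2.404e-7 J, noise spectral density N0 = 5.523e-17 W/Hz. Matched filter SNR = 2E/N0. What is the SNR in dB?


SNR_lin = 2 * 2.404e-7 / 5.523e-17 = 8.705e9
SNR_dB = 10*log10(8.705e9) = 99.4 dB

99.4 dB


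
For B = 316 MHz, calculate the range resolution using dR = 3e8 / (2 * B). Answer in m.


dR = 3e8 / (2 * 316000000.0) = 0.47 m

0.47 m


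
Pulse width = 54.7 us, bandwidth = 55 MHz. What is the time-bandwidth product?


TBP = 54.7 * 55 = 3008.5

3008.5


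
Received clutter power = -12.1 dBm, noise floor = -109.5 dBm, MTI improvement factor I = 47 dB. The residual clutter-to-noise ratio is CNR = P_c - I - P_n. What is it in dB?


CNR = -12.1 - 47 - (-109.5) = 50.4 dB

50.4 dB


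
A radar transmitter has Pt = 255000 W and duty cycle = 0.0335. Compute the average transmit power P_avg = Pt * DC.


P_avg = 255000 * 0.0335 = 8542.5 W

8542.5 W


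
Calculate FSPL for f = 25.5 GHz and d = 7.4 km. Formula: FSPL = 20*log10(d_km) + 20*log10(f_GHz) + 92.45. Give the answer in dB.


20*log10(7.4) = 17.38
20*log10(25.5) = 28.13
FSPL = 138.0 dB

138.0 dB


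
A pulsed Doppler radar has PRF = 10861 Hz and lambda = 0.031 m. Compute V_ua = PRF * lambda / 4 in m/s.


V_ua = 10861 * 0.031 / 4 = 84.2 m/s

84.2 m/s


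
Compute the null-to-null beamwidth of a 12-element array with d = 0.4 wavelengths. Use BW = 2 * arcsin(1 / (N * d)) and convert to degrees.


1/(N*d) = 1/(12*0.4) = 0.208333
BW = 2*arcsin(0.208333) = 24.0 degrees

24.0 degrees


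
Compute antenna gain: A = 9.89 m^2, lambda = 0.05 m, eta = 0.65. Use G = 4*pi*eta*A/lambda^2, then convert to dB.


G_linear = 4*pi*0.65*9.89/0.05^2 = 32313.17
G_dB = 10*log10(32313.17) = 45.1 dB

45.1 dB


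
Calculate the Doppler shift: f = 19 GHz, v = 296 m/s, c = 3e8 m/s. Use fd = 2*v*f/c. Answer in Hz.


fd = 2 * 296 * 19000000000.0 / 3e8 = 37493.3 Hz

37493.3 Hz


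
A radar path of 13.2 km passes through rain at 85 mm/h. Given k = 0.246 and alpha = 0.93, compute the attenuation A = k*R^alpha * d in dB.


gamma = 0.246 * 85^0.93 = 15.321268 dB/km
A = 15.321268 * 13.2 = 202.24 dB

202.24 dB


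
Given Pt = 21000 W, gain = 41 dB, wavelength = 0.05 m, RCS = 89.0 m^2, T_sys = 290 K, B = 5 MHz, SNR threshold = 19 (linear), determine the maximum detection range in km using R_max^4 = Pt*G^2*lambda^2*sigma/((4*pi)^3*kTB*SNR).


G_lin = 10^(41/10) = 12589.254118
R^4 = 21000 * 12589.254118^2 * 0.05^2 * 89.0 / ((4*pi)^3 * 1.38e-23 * 290 * 5000000.0 * 19)
R^4 = 9.81565e20 m^4
R_max = (9.81565e20)^(1/4) = 177002.6 m = 177.0 km

177.0 km


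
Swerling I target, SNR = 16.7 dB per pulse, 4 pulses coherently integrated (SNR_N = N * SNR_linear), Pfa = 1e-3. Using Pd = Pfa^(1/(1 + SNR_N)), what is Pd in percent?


SNR_lin = 10^(16.7/10) = 46.77351
SNR_N = 4 * 46.77351 = 187.09404
1/(1 + SNR_N) = 1/188.09404 = 0.0053165
Pd = (1e-3)^0.0053165 = 0.96394
Pd = 96.4%

96.4%


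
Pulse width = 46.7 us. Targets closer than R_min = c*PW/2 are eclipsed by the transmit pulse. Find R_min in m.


R_min = 3e8 * 46.7e-6 / 2 = 7005.0 m

7005.0 m


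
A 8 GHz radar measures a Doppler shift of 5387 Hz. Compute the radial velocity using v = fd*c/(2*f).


v = 5387 * 3e8 / (2 * 8000000000.0) = 101.0 m/s

101.0 m/s


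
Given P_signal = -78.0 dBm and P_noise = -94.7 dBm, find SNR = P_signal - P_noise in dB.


SNR = -78.0 - (-94.7) = 16.7 dB

16.7 dB


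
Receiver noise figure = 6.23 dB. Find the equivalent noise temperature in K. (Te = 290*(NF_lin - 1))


NF_lin = 10^(6.23/10) = 4.19759
Te = 290 * (4.19759 - 1) = 927.3 K

927.3 K


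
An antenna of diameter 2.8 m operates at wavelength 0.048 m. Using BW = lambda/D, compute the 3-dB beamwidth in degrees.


BW_rad = 0.048 / 2.8 = 0.017143
BW_deg = 0.98 degrees

0.98 degrees


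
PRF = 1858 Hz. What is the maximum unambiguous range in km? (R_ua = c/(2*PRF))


R_ua = 3e8 / (2 * 1858) = 80732.0 m = 80.7 km

80.7 km


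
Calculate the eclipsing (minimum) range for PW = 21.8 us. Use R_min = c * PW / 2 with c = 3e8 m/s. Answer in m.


R_min = 3e8 * 21.8e-6 / 2 = 3270.0 m

3270.0 m


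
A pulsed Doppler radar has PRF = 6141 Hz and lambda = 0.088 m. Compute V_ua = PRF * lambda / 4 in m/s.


V_ua = 6141 * 0.088 / 4 = 135.1 m/s

135.1 m/s


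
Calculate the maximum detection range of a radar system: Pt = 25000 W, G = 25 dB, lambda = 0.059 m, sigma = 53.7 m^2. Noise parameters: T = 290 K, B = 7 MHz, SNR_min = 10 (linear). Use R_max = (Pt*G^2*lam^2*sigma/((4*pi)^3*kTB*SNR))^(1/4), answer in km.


G_lin = 10^(25/10) = 316.227766
R^4 = 25000 * 316.227766^2 * 0.059^2 * 53.7 / ((4*pi)^3 * 1.38e-23 * 290 * 7000000.0 * 10)
R^4 = 8.40647e17 m^4
R_max = (8.40647e17)^(1/4) = 30279.8 m = 30.3 km

30.3 km


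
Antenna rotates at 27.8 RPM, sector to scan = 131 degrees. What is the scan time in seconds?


t = 131 / (27.8 * 360) * 60 = 0.79 s

0.79 s


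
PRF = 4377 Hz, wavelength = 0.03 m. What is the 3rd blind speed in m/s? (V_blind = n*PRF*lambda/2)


V_blind = 3 * 4377 * 0.03 / 2 = 197.0 m/s

197.0 m/s


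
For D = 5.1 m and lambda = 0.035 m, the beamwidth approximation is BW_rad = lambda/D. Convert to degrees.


BW_rad = 0.035 / 5.1 = 0.006863
BW_deg = 0.39 degrees

0.39 degrees


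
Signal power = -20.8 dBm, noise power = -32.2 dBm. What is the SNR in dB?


SNR = -20.8 - (-32.2) = 11.4 dB

11.4 dB


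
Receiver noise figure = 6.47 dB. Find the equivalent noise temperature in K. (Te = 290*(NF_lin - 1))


NF_lin = 10^(6.47/10) = 4.436086
Te = 290 * (4.436086 - 1) = 996.5 K

996.5 K


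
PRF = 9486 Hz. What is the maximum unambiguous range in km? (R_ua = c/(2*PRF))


R_ua = 3e8 / (2 * 9486) = 15812.8 m = 15.8 km

15.8 km


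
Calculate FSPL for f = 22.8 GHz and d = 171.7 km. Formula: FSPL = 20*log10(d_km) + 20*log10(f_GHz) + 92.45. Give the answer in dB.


20*log10(171.7) = 44.7
20*log10(22.8) = 27.16
FSPL = 164.3 dB

164.3 dB


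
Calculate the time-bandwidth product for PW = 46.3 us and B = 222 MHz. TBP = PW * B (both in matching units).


TBP = 46.3 * 222 = 10278.6

10278.6
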